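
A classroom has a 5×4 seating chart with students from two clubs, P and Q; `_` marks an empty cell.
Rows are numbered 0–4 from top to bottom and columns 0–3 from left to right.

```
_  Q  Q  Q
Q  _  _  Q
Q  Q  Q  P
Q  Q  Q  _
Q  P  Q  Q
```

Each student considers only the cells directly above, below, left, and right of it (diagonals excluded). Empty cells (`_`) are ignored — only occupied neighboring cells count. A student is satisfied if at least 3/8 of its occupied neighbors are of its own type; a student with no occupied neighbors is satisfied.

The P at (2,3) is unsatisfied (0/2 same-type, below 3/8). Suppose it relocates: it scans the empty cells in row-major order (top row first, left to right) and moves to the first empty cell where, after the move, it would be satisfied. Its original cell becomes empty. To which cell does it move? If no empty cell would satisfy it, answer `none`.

Vacating (2,3). Empty cells in order:
  (0,0): 0/2 same-type → still unsatisfied.
  (1,1): 0/3 same-type → still unsatisfied.
  (1,2): 0/3 same-type → still unsatisfied.
  (3,3): 0/2 same-type → still unsatisfied.

none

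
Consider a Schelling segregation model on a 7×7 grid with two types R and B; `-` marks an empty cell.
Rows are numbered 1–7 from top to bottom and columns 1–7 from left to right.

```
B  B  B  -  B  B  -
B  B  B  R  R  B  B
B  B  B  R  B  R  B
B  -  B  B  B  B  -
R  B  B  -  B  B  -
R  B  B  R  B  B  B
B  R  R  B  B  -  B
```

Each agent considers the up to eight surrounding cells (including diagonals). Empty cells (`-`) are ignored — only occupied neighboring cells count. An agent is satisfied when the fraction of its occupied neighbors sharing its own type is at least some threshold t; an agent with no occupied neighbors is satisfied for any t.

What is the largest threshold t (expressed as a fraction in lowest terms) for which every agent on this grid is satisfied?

Row 1: (1,1)B 3/3 · (1,2)B 5/5 · (1,3)B 3/4 · (1,5)B 2/4 · (1,6)B 3/4
Row 2: (2,1)B 5/5 · (2,2)B 8/8 · (2,3)B 5/7 · (2,4)R 2/7 · (2,5)R 3/7 · (2,6)B 5/7 · (2,7)B 3/4
Row 3: (3,1)B 4/4 · (3,2)B 7/7 · (3,3)B 5/7 · (3,4)R 2/8 · (3,5)B 4/8 · (3,6)R 1/7 · (3,7)B 3/4
Row 4: (4,1)B 3/4 · (4,3)B 5/6 · (4,4)B 6/7 · (4,5)B 5/7 · (4,6)B 5/6
Row 5: (5,1)R 1/4 · (5,2)B 5/7 · (5,3)B 5/6 · (5,5)B 6/7 · (5,6)B 6/6
Row 6: (6,1)R 2/5 · (6,2)B 4/8 · (6,3)B 4/7 · (6,4)R 1/7 · (6,5)B 5/6 · (6,6)B 6/6 · (6,7)B 3/3
Row 7: (7,1)B 1/3 · (7,2)R 2/5 · (7,3)R 2/5 · (7,4)B 3/5 · (7,5)B 3/4 · (7,7)B 2/2
The smallest same-type fraction is 1/7 at (3,6), which reduces to 1/7. Any threshold above that leaves this agent unsatisfied.

1/7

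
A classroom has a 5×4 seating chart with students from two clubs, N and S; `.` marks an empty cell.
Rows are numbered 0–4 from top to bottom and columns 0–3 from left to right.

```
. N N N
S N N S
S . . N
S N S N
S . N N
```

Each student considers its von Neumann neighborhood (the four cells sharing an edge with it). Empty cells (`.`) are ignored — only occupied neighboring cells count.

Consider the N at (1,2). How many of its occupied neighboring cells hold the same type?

2

Occupied neighbors of (1,2): (0,2)=N, (1,1)=N, (1,3)=S.
Same type (N): 2 of 3.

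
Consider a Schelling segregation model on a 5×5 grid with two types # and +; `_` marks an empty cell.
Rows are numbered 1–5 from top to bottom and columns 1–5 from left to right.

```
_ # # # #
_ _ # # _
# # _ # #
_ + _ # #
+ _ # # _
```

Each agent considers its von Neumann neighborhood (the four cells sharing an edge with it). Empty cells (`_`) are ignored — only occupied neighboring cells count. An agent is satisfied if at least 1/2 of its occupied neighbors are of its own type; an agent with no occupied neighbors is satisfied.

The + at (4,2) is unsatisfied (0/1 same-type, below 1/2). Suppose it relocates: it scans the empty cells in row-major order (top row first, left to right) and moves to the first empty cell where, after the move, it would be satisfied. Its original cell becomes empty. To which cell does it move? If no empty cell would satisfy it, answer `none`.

Vacating (4,2). Empty cells in order:
  (1,1): 0/1 same-type → still unsatisfied.
  (2,1): 0/1 same-type → still unsatisfied.
  (2,2): 0/3 same-type → still unsatisfied.
  (2,5): 0/3 same-type → still unsatisfied.
  (3,3): 0/3 same-type → still unsatisfied.
  (4,1): 1/2 same-type → satisfied — stop here.

(4,1)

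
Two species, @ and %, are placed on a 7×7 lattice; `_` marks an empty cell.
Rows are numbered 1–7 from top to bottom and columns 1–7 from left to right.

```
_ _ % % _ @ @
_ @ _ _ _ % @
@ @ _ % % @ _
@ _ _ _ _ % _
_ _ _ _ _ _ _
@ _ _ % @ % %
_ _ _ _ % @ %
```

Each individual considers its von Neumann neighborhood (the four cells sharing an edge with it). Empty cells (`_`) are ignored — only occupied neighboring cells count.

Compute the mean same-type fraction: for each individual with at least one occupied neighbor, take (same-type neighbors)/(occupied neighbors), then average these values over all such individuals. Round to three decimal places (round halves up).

Row 1: (1,3)% 1/1 · (1,4)% 1/1 · (1,6)@ 1/2 · (1,7)@ 2/2
Row 2: (2,2)@ 1/1 · (2,6)% 0/3 · (2,7)@ 1/2
Row 3: (3,1)@ 2/2 · (3,2)@ 2/2 · (3,4)% 1/1 · (3,5)% 1/2 · (3,6)@ 0/3
Row 4: (4,1)@ 1/1 · (4,6)% 0/1
Row 6: (6,1)@ — no occupied neighbors · (6,4)% 0/1 · (6,5)@ 0/3 · (6,6)% 1/3 · (6,7)% 2/2
Row 7: (7,5)% 0/2 · (7,6)@ 0/3 · (7,7)% 1/2
Sum over 21 individuals: 1/1 + 1/1 + 1/2 + 2/2 + 1/1 + 0/3 + 1/2 + 2/2 + 2/2 + 1/1 + 1/2 + 0/3 + 1/1 + 0/1 + 0/1 + 0/3 + 1/3 + 2/2 + 0/2 + 0/3 + 1/2 = 34/3; mean = 34/3 ÷ 21 = 34/63 = 0.539682… → 0.540.

0.540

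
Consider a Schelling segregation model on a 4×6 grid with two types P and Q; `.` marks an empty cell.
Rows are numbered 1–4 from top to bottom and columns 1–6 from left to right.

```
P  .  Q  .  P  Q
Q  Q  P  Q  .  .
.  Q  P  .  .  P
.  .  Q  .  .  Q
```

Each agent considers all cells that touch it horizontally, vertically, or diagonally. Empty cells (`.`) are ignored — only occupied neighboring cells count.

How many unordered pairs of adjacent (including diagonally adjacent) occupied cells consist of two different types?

Scan each occupied cell's neighbors to the right and below (and the two forward diagonals) so each pair is counted once.
Row 1: P(1,1)–Q(2,1)≠ P(1,1)–Q(2,2)≠ Q(1,3)–P(2,3)≠ Q(1,3)–Q(2,4)= Q(1,3)–Q(2,2)= P(1,5)–Q(1,6)≠ P(1,5)–Q(2,4)≠  → 5/7 unlike.
Row 2: Q(2,1)–Q(2,2)= Q(2,1)–Q(3,2)= Q(2,2)–P(2,3)≠ Q(2,2)–Q(3,2)= Q(2,2)–P(3,3)≠ P(2,3)–Q(2,4)≠ P(2,3)–P(3,3)= P(2,3)–Q(3,2)≠ Q(2,4)–P(3,3)≠  → 5/9 unlike.
Row 3: Q(3,2)–P(3,3)≠ Q(3,2)–Q(4,3)= P(3,3)–Q(4,3)≠ P(3,6)–Q(4,6)≠  → 3/4 unlike.
Total adjacent occupied pairs: 20; unlike-type pairs: 13.

13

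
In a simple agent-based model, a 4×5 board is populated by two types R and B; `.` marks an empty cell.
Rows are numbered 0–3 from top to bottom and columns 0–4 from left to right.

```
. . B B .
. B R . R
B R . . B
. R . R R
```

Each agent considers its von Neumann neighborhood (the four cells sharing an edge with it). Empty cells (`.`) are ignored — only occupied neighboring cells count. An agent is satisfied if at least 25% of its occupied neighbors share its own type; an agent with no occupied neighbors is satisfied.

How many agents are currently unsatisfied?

Row 0: (0,2)B 1/2 ok · (0,3)B 1/1 ok
Row 1: (1,1)B 0/2 unhappy · (1,2)R 0/2 unhappy · (1,4)R 0/1 unhappy
Row 2: (2,0)B 0/1 unhappy · (2,1)R 1/3 ok · (2,4)B 0/2 unhappy
Row 3: (3,1)R 1/1 ok · (3,3)R 1/1 ok · (3,4)R 1/2 ok
Unsatisfied: (1,1), (1,2), (1,4), (2,0), (2,4) — 5 in total.

5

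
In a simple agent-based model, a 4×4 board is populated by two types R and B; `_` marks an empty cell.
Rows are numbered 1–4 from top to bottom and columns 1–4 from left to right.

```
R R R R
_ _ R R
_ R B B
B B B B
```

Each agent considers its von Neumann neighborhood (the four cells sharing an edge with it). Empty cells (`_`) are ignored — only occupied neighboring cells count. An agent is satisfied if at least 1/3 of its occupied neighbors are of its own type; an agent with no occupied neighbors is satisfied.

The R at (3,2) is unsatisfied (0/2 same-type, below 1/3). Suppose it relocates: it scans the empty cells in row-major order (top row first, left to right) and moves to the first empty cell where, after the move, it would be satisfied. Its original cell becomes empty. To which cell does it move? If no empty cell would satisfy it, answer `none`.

Vacating (3,2). Empty cells in order:
  (2,1): 1/1 same-type → satisfied — stop here.

(2,1)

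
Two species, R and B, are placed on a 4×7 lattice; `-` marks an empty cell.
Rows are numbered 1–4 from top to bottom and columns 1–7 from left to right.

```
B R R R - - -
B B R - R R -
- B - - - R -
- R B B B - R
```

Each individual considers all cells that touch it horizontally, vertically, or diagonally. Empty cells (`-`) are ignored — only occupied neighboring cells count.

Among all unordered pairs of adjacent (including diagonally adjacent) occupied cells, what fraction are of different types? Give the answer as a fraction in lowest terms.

1/3

Scan each occupied cell's neighbors to the right and below (and the two forward diagonals) so each pair is counted once.
Row 1: B(1,1)–R(1,2)≠ B(1,1)–B(2,1)= B(1,1)–B(2,2)= R(1,2)–R(1,3)= R(1,2)–B(2,2)≠ R(1,2)–R(2,3)= R(1,2)–B(2,1)≠ R(1,3)–R(1,4)= R(1,3)–R(2,3)= R(1,3)–B(2,2)≠ R(1,4)–R(2,5)= R(1,4)–R(2,3)=  → 4/12 unlike.
Row 2: B(2,1)–B(2,2)= B(2,1)–B(3,2)= B(2,2)–R(2,3)≠ B(2,2)–B(3,2)= R(2,3)–B(3,2)≠ R(2,5)–R(2,6)= R(2,5)–R(3,6)= R(2,6)–R(3,6)=  → 2/8 unlike.
Row 3: B(3,2)–R(4,2)≠ B(3,2)–B(4,3)= R(3,6)–R(4,7)= R(3,6)–B(4,5)≠  → 2/4 unlike.
Row 4: R(4,2)–B(4,3)≠ B(4,3)–B(4,4)= B(4,4)–B(4,5)=  → 1/3 unlike.
Total adjacent occupied pairs: 27; unlike-type pairs: 9.
9/27 reduces to 1/3.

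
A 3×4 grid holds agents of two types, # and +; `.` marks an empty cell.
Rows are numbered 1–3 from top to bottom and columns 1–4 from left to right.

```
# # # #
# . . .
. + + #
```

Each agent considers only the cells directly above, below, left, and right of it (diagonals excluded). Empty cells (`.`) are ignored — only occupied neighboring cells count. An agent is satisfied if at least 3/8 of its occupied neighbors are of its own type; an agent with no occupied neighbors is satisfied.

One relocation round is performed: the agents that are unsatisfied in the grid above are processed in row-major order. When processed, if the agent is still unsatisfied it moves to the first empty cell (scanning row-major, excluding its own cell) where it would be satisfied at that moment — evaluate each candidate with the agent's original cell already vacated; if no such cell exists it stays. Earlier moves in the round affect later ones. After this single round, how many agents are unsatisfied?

0

Initially unsatisfied (in order): (3,4).
  (3,4) → (2,2).
Resulting grid:
# # # #
# # . .
. + + .
All satisfied now.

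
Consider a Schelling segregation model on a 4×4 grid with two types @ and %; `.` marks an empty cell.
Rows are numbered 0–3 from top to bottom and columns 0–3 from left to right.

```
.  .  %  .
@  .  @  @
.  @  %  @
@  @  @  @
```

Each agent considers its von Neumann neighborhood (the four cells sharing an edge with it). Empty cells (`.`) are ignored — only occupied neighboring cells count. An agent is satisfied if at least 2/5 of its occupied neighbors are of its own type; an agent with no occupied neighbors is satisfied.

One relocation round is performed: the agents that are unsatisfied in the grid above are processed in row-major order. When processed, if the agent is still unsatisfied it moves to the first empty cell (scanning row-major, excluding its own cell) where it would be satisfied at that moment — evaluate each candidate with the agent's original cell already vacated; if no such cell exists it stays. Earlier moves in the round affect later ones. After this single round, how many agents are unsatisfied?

1

Initially unsatisfied (in order): (0,2), (1,2), (2,2).
  (0,2) → (0,1).
  (1,2): now satisfied by earlier moves; stays.
  (2,2) → (0,0).
Resulting grid:
% % . .
@ . @ @
. @ . @
@ @ @ @
Unsatisfied now: (1,0).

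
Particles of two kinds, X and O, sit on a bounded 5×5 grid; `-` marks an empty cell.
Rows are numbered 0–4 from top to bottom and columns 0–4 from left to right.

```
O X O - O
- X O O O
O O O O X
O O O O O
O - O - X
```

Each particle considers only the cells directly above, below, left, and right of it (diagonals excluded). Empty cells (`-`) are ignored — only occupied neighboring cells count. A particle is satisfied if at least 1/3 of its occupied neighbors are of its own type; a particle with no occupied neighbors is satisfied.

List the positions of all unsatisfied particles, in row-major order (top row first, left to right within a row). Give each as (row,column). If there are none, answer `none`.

Row 0: (0,0)O 0/1 not · (0,1)X 1/3 satisfied · (0,2)O 1/2 satisfied · (0,4)O 1/1 satisfied
Row 1: (1,1)X 1/3 satisfied · (1,2)O 3/4 satisfied · (1,3)O 3/3 satisfied · (1,4)O 2/3 satisfied
Row 2: (2,0)O 2/2 satisfied · (2,1)O 3/4 satisfied · (2,2)O 4/4 satisfied · (2,3)O 3/4 satisfied · (2,4)X 0/3 not
Row 3: (3,0)O 3/3 satisfied · (3,1)O 3/3 satisfied · (3,2)O 4/4 satisfied · (3,3)O 3/3 satisfied · (3,4)O 1/3 satisfied
Row 4: (4,0)O 1/1 satisfied · (4,2)O 1/1 satisfied · (4,4)X 0/1 not

(0,0), (2,4), (4,4)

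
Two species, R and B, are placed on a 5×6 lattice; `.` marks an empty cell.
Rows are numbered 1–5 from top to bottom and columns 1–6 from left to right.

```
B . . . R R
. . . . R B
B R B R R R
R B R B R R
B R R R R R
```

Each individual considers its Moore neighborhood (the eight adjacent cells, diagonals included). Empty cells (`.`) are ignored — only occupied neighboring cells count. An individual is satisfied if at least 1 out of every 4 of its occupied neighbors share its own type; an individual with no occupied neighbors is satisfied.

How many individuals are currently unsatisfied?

2

(1,1)B 0/0 ok
(1,5)R 2/3 ok
(1,6)R 2/3 ok
(2,5)R 5/6 ok
(2,6)B 0/5 unhappy
(3,1)B 1/3 ok
(3,2)R 2/5 ok
(3,3)B 2/5 ok
(3,4)R 4/6 ok
(3,5)R 5/7 ok
(3,6)R 4/5 ok
(4,1)R 2/5 ok
(4,2)B 3/8 ok
(4,3)R 5/8 ok
(4,4)B 1/8 unhappy
(4,5)R 7/8 ok
(4,6)R 5/5 ok
(5,1)B 1/3 ok
(5,2)R 3/5 ok
(5,3)R 3/5 ok
(5,4)R 4/5 ok
(5,5)R 4/5 ok
(5,6)R 3/3 ok
Unsatisfied: (2,6), (4,4) — 2 in total.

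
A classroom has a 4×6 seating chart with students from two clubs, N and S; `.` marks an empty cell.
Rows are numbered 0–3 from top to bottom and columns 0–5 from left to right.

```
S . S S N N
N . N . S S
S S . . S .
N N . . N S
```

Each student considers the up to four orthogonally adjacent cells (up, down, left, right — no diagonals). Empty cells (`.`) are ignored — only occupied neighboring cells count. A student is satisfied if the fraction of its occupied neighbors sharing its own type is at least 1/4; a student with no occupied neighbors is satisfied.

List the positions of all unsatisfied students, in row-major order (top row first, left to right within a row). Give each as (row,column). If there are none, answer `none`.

(0,0), (1,0), (1,2), (3,4), (3,5)

(0,0)S 0/1 ✗
(0,2)S 1/2 ✓
(0,3)S 1/2 ✓
(0,4)N 1/3 ✓
(0,5)N 1/2 ✓
(1,0)N 0/2 ✗
(1,2)N 0/1 ✗
(1,4)S 2/3 ✓
(1,5)S 1/2 ✓
(2,0)S 1/3 ✓
(2,1)S 1/2 ✓
(2,4)S 1/2 ✓
(3,0)N 1/2 ✓
(3,1)N 1/2 ✓
(3,4)N 0/2 ✗
(3,5)S 0/1 ✗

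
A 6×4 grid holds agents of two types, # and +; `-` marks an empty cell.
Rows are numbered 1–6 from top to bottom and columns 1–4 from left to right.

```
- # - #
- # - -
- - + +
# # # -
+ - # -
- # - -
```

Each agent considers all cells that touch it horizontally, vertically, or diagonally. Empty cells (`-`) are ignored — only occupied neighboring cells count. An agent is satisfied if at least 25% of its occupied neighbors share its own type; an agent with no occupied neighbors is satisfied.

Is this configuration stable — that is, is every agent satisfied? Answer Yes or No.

No

Row 1: (1,2)# 1/1 satisfied · (1,4)# 0/0 satisfied
Row 2: (2,2)# 1/2 satisfied
Row 3: (3,3)+ 1/4 satisfied · (3,4)+ 1/2 satisfied
Row 4: (4,1)# 1/2 satisfied · (4,2)# 3/5 satisfied · (4,3)# 2/4 satisfied
Row 5: (5,1)+ 0/3 not · (5,3)# 3/3 satisfied
Row 6: (6,2)# 1/2 satisfied
For instance (5,1) has only 0/3 same-type neighbors, below 1/4.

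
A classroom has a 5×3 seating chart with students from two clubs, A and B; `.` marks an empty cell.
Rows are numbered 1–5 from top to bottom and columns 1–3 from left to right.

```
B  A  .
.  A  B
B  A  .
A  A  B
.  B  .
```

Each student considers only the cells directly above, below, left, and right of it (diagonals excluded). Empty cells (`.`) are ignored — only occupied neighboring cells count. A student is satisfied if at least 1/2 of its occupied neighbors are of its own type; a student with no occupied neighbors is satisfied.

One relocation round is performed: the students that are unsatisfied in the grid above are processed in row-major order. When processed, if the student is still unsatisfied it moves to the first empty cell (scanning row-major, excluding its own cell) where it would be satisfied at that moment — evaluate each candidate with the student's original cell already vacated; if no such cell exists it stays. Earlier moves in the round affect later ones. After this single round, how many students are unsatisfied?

Initially unsatisfied (in order): (1,1), (2,3), (3,1), (4,3), (5,2).
  (1,1) → (1,3).
  (2,3): now satisfied by earlier moves; stays.
  (3,1) → (3,3).
  (4,3): now satisfied by earlier moves; stays.
  (5,2) → (5,3).
Resulting grid:
. A B
. A B
. A B
A A B
. . B
All satisfied now.

0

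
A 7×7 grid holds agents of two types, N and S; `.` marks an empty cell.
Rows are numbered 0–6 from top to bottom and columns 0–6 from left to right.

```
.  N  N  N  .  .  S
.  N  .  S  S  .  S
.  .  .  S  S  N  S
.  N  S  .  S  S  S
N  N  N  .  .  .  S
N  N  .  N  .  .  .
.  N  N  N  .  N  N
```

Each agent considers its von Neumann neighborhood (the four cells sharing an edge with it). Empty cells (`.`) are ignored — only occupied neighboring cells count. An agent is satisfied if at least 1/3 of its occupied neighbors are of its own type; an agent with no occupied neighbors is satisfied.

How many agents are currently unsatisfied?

2

Row 0: (0,1)N 2/2 ok · (0,2)N 2/2 ok · (0,3)N 1/2 ok · (0,6)S 1/1 ok
Row 1: (1,1)N 1/1 ok · (1,3)S 2/3 ok · (1,4)S 2/2 ok · (1,6)S 2/2 ok
Row 2: (2,3)S 2/2 ok · (2,4)S 3/4 ok · (2,5)N 0/3 unhappy · (2,6)S 2/3 ok
Row 3: (3,1)N 1/2 ok · (3,2)S 0/2 unhappy · (3,4)S 2/2 ok · (3,5)S 2/3 ok · (3,6)S 3/3 ok
Row 4: (4,0)N 2/2 ok · (4,1)N 4/4 ok · (4,2)N 1/2 ok · (4,6)S 1/1 ok
Row 5: (5,0)N 2/2 ok · (5,1)N 3/3 ok · (5,3)N 1/1 ok
Row 6: (6,1)N 2/2 ok · (6,2)N 2/2 ok · (6,3)N 2/2 ok · (6,5)N 1/1 ok · (6,6)N 1/1 ok
Unsatisfied: (2,5), (3,2) — 2 in total.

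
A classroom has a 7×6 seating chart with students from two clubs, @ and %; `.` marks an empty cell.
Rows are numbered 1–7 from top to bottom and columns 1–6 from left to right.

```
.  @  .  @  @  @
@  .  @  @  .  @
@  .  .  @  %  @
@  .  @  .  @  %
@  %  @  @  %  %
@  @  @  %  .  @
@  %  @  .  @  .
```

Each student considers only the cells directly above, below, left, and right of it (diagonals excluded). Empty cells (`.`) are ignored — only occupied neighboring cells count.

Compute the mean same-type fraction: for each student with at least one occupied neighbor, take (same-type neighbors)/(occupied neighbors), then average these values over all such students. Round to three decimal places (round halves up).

(1,2)@ — no occupied neighbors
(1,4)@ 2/2
(1,5)@ 2/2
(1,6)@ 2/2
(2,1)@ 1/1
(2,3)@ 1/1
(2,4)@ 3/3
(2,6)@ 2/2
(3,1)@ 2/2
(3,4)@ 1/2
(3,5)% 0/3
(3,6)@ 1/3
(4,1)@ 2/2
(4,3)@ 1/1
(4,5)@ 0/3
(4,6)% 1/3
(5,1)@ 2/3
(5,2)% 0/3
(5,3)@ 3/4
(5,4)@ 1/3
(5,5)% 1/3
(5,6)% 2/3
(6,1)@ 3/3
(6,2)@ 2/4
(6,3)@ 3/4
(6,4)% 0/2
(6,6)@ 0/1
(7,1)@ 1/2
(7,2)% 0/3
(7,3)@ 1/2
(7,5)@ — no occupied neighbors
Sum over 29 students: 2/2 + 2/2 + 2/2 + 1/1 + 1/1 + 3/3 + 2/2 + 2/2 + 1/2 + 0/3 + 1/3 + 2/2 + 1/1 + 0/3 + 1/3 + 2/3 + 0/3 + 3/4 + 1/3 + 1/3 + 2/3 + 3/3 + 2/4 + 3/4 + 0/2 + 0/1 + 1/2 + 0/3 + 1/2 = 103/6; mean = 103/6 ÷ 29 = 103/174 = 0.591954… → 0.592.

0.592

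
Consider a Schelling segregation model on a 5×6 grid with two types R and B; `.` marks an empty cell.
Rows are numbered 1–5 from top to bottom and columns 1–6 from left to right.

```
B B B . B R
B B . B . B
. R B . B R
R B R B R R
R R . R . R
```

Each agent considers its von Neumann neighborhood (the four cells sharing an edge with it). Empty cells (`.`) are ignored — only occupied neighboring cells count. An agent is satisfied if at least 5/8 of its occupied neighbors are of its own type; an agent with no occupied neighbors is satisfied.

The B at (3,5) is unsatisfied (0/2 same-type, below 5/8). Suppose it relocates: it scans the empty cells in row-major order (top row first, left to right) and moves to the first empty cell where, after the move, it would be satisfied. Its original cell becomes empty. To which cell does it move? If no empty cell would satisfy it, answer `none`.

Vacating (3,5). Empty cells in order:
  (1,4): 3/3 same-type → satisfied — stop here.

(1,4)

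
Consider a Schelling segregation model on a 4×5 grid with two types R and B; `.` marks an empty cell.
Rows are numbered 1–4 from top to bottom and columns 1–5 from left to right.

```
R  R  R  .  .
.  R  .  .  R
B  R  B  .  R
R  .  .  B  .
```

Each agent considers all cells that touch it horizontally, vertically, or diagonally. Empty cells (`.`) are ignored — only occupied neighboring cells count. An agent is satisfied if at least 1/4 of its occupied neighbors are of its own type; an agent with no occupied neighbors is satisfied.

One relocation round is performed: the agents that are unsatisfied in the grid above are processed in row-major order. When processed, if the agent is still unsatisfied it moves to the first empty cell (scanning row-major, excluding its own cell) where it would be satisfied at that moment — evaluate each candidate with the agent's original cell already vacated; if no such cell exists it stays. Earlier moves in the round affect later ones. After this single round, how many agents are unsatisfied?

0

Initially unsatisfied (in order): (3,1).
  (3,1) → (2,4).
Resulting grid:
R R R . .
. R . B R
. R B . R
R . . B .
All satisfied now.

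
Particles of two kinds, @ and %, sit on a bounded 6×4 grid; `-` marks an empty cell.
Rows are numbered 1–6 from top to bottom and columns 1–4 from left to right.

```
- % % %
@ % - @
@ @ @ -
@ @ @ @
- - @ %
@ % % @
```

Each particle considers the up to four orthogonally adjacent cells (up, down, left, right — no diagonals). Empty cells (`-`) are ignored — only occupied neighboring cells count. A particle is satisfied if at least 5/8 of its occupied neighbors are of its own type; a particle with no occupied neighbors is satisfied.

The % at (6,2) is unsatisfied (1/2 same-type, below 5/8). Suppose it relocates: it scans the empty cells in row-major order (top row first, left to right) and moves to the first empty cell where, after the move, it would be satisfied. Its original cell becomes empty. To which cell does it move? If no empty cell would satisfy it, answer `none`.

none

Vacating (6,2). Empty cells in order:
  (1,1): 1/2 same-type → still unsatisfied.
  (2,3): 2/4 same-type → still unsatisfied.
  (3,4): 0/3 same-type → still unsatisfied.
  (5,1): 0/2 same-type → still unsatisfied.
  (5,2): 0/2 same-type → still unsatisfied.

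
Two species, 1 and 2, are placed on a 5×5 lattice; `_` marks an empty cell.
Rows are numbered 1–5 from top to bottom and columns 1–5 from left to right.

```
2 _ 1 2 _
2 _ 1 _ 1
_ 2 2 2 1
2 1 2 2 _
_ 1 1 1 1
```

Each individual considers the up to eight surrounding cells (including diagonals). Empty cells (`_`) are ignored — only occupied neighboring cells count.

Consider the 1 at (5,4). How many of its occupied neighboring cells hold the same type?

2

Occupied neighbors of (5,4): (4,3)=2, (4,4)=2, (5,3)=1, (5,5)=1.
Same type (1): 2 of 4.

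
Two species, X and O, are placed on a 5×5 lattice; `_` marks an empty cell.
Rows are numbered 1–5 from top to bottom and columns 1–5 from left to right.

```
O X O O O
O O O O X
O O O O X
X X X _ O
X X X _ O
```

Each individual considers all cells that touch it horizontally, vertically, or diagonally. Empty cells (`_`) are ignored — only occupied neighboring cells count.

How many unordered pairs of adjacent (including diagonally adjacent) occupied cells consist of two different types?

20

Scan each occupied cell's neighbors to the right and below (and the two forward diagonals) so each pair is counted once.
From row 1: 7 unlike of 17 pairs (running 7/17).
From row 2: 3 unlike of 17 pairs (running 10/34).
From row 3: 10 unlike of 14 pairs (running 20/48).
From row 4: 0 unlike of 10 pairs (running 20/58).
From row 5: 0 unlike of 2 pairs (running 20/60).
Total adjacent occupied pairs: 60; unlike-type pairs: 20.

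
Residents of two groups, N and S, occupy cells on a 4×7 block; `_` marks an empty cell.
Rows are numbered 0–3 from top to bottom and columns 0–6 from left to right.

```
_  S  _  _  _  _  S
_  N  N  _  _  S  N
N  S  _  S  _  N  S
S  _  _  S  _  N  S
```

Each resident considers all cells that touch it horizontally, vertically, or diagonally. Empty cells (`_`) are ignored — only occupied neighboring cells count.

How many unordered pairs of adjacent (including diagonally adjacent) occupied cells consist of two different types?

15

Scan each occupied cell's neighbors to the right and below (and the two forward diagonals) so each pair is counted once.
From row 0: 3 unlike of 4 pairs (running 3/4).
From row 1: 6 unlike of 10 pairs (running 9/14).
From row 2: 5 unlike of 9 pairs (running 14/23).
From row 3: 1 unlike of 1 pairs (running 15/24).
Total adjacent occupied pairs: 24; unlike-type pairs: 15.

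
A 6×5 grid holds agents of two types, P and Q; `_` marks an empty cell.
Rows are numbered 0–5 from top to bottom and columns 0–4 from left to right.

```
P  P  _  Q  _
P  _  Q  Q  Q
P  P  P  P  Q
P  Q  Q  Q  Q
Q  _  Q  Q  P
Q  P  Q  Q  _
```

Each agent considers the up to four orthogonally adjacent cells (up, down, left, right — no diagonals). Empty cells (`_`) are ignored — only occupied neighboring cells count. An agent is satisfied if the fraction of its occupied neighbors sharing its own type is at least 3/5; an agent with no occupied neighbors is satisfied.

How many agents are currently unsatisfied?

9

(0,0)P 2/2 ok
(0,1)P 1/1 ok
(0,3)Q 1/1 ok
(1,0)P 2/2 ok
(1,2)Q 1/2 unhappy
(1,3)Q 3/4 ok
(1,4)Q 2/2 ok
(2,0)P 3/3 ok
(2,1)P 2/3 ok
(2,2)P 2/4 unhappy
(2,3)P 1/4 unhappy
(2,4)Q 2/3 ok
(3,0)P 1/3 unhappy
(3,1)Q 1/3 unhappy
(3,2)Q 3/4 ok
(3,3)Q 3/4 ok
(3,4)Q 2/3 ok
(4,0)Q 1/2 unhappy
(4,2)Q 3/3 ok
(4,3)Q 3/4 ok
(4,4)P 0/2 unhappy
(5,0)Q 1/2 unhappy
(5,1)P 0/2 unhappy
(5,2)Q 2/3 ok
(5,3)Q 2/2 ok
Unsatisfied: (1,2), (2,2), (2,3), (3,0), (3,1), (4,0), (4,4), (5,0), (5,1) — 9 in total.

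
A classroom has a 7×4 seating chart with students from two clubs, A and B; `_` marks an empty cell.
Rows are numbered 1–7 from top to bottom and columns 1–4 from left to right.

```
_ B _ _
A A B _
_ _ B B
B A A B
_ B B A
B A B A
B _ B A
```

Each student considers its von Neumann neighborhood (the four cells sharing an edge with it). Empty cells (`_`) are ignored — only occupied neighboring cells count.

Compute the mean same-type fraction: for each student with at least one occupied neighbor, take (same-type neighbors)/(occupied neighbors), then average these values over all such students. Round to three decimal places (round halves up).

(1,2)B 0/1
(2,1)A 1/1
(2,2)A 1/3
(2,3)B 1/2
(3,3)B 2/3
(3,4)B 2/2
(4,1)B 0/1
(4,2)A 1/3
(4,3)A 1/4
(4,4)B 1/3
(5,2)B 1/3
(5,3)B 2/4
(5,4)A 1/3
(6,1)B 1/2
(6,2)A 0/3
(6,3)B 2/4
(6,4)A 2/3
(7,1)B 1/1
(7,3)B 1/2
(7,4)A 1/2
Sum over 20 students: 0/1 + 1/1 + 1/3 + 1/2 + 2/3 + 2/2 + 0/1 + 1/3 + 1/4 + 1/3 + 1/3 + 2/4 + 1/3 + 1/2 + 0/3 + 2/4 + 2/3 + 1/1 + 1/2 + 1/2 = 37/4; mean = 37/4 ÷ 20 = 37/80 = 0.4625 → 0.463.

0.463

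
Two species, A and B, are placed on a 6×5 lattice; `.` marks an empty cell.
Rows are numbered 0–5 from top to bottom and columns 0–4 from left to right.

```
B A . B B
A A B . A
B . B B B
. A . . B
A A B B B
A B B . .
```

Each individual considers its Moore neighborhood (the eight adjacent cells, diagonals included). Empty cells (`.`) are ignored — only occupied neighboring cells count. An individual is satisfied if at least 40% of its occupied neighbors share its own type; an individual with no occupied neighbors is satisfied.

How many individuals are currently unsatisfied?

4

Row 0: (0,0)B 0/3 unhappy · (0,1)A 2/4 ok · (0,3)B 2/3 ok · (0,4)B 1/2 ok
Row 1: (1,0)A 2/4 ok · (1,1)A 2/6 unhappy · (1,2)B 3/5 ok · (1,4)A 0/4 unhappy
Row 2: (2,0)B 0/3 unhappy · (2,2)B 2/4 ok · (2,3)B 4/5 ok · (2,4)B 2/3 ok
Row 3: (3,1)A 2/5 ok · (3,4)B 4/4 ok
Row 4: (4,0)A 3/4 ok · (4,1)A 3/6 ok · (4,2)B 3/5 ok · (4,3)B 4/4 ok · (4,4)B 2/2 ok
Row 5: (5,0)A 2/3 ok · (5,1)B 2/5 ok · (5,2)B 3/4 ok
Unsatisfied: (0,0), (1,1), (1,4), (2,0) — 4 in total.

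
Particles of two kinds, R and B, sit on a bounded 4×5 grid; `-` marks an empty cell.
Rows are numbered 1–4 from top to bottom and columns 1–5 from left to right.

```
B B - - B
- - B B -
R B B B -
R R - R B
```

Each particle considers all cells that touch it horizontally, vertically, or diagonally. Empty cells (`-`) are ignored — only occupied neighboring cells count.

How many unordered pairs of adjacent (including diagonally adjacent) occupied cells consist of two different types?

Scan each occupied cell's neighbors to the right and below (and the two forward diagonals) so each pair is counted once.
Row 1: B(1,1)–B(1,2)= B(1,2)–B(2,3)= B(1,5)–B(2,4)=  → 0/3 unlike.
Row 2: B(2,3)–B(2,4)= B(2,3)–B(3,3)= B(2,3)–B(3,4)= B(2,3)–B(3,2)= B(2,4)–B(3,4)= B(2,4)–B(3,3)=  → 0/6 unlike.
Row 3: R(3,1)–B(3,2)≠ R(3,1)–R(4,1)= R(3,1)–R(4,2)= B(3,2)–B(3,3)= B(3,2)–R(4,2)≠ B(3,2)–R(4,1)≠ B(3,3)–B(3,4)= B(3,3)–R(4,4)≠ B(3,3)–R(4,2)≠ B(3,4)–R(4,4)≠ B(3,4)–B(4,5)=  → 6/11 unlike.
Row 4: R(4,1)–R(4,2)= R(4,4)–B(4,5)≠  → 1/2 unlike.
Total adjacent occupied pairs: 22; unlike-type pairs: 7.

7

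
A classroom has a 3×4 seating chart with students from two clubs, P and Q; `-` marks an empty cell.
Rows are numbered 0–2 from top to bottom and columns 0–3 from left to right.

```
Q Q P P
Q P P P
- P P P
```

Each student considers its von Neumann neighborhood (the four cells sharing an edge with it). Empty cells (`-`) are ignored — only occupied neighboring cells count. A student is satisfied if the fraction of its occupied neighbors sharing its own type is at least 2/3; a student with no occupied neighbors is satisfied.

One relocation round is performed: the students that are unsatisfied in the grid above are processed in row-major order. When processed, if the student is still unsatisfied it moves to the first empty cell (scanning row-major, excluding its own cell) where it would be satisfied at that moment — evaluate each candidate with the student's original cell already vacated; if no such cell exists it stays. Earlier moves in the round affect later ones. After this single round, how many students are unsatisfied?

3

Initially unsatisfied (in order): (0,1), (1,0), (1,1).
  (0,1): no empty cell satisfies it; stays.
  (1,0): no empty cell satisfies it; stays.
  (1,1): no empty cell satisfies it; stays.
Resulting grid:
Q Q P P
Q P P P
- P P P
Unsatisfied now: (0,1), (1,0), (1,1).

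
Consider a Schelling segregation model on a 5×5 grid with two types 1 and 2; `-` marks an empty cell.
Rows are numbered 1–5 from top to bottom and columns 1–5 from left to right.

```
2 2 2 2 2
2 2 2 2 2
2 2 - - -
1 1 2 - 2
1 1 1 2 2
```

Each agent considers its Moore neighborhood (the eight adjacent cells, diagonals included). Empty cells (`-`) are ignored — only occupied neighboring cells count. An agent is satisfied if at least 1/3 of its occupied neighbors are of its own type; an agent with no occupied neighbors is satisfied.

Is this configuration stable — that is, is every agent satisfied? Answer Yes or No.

Yes

Row 1: (1,1)2 3/3 ✓ · (1,2)2 5/5 ✓ · (1,3)2 5/5 ✓ · (1,4)2 5/5 ✓ · (1,5)2 3/3 ✓
Row 2: (2,1)2 5/5 ✓ · (2,2)2 7/7 ✓ · (2,3)2 6/6 ✓ · (2,4)2 5/5 ✓ · (2,5)2 3/3 ✓
Row 3: (3,1)2 3/5 ✓ · (3,2)2 5/7 ✓
Row 4: (4,1)1 3/5 ✓ · (4,2)1 4/7 ✓ · (4,3)2 2/5 ✓ · (4,5)2 2/2 ✓
Row 5: (5,1)1 3/3 ✓ · (5,2)1 4/5 ✓ · (5,3)1 2/4 ✓ · (5,4)2 3/4 ✓ · (5,5)2 2/2 ✓
All meet the threshold, so the configuration is stable.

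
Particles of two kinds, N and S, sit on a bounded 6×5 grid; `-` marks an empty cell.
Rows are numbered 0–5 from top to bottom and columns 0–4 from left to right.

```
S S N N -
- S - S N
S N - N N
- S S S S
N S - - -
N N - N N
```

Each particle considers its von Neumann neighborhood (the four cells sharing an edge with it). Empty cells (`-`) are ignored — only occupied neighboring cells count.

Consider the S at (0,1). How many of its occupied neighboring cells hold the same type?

2

Occupied neighbors of (0,1): (1,1)=S, (0,0)=S, (0,2)=N.
Same type (S): 2 of 3.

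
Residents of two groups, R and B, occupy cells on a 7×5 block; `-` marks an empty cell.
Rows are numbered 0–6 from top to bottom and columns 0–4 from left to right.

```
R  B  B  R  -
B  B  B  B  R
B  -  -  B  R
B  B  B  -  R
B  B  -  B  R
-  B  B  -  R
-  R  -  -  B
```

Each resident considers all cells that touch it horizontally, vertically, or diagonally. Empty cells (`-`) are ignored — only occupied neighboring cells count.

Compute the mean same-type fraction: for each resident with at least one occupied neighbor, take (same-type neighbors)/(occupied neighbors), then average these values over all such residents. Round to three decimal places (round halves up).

0.627

Row 0: (0,0)R 0/3 · (0,1)B 4/5 · (0,2)B 4/5 · (0,3)R 1/4
Row 1: (1,0)B 3/4 · (1,1)B 5/6 · (1,2)B 5/6 · (1,3)B 3/6 · (1,4)R 2/4
Row 2: (2,0)B 4/4 · (2,3)B 3/6 · (2,4)R 2/4
Row 3: (3,0)B 4/4 · (3,1)B 5/5 · (3,2)B 4/4 · (3,4)R 2/4
Row 4: (4,0)B 4/4 · (4,1)B 6/6 · (4,3)B 2/5 · (4,4)R 2/3
Row 5: (5,1)B 3/4 · (5,2)B 3/4 · (5,4)R 1/3
Row 6: (6,1)R 0/2 · (6,4)B 0/1
Sum over 25 residents: 0/3 + 4/5 + 4/5 + 1/4 + 3/4 + 5/6 + 5/6 + 3/6 + 2/4 + 4/4 + 3/6 + 2/4 + 4/4 + 5/5 + 4/4 + 2/4 + 4/4 + 6/6 + 2/5 + 2/3 + 3/4 + 3/4 + 1/3 + 0/2 + 0/1 = 47/3; mean = 47/3 ÷ 25 = 47/75 = 0.626666… → 0.627.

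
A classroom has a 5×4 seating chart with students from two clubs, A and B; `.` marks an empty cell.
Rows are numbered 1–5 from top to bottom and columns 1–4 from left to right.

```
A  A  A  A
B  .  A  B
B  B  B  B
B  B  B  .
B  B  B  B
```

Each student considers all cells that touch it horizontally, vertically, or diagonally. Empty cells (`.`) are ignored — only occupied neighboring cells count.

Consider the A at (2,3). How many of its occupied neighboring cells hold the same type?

Occupied neighbors of (2,3): (1,2)=A, (1,3)=A, (1,4)=A, (2,4)=B, (3,2)=B, (3,3)=B, (3,4)=B.
Same type (A): 3 of 7.

3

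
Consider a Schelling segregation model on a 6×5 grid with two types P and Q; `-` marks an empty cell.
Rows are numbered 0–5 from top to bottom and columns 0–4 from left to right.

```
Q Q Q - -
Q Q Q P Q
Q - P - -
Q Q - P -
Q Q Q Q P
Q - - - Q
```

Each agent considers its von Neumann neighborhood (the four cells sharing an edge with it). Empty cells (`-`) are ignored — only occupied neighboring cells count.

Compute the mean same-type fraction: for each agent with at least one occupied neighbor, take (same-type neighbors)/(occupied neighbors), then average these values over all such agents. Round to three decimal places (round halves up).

Row 0: (0,0)Q 2/2 · (0,1)Q 3/3 · (0,2)Q 2/2
Row 1: (1,0)Q 3/3 · (1,1)Q 3/3 · (1,2)Q 2/4 · (1,3)P 0/2 · (1,4)Q 0/1
Row 2: (2,0)Q 2/2 · (2,2)P 0/1
Row 3: (3,0)Q 3/3 · (3,1)Q 2/2 · (3,3)P 0/1
Row 4: (4,0)Q 3/3 · (4,1)Q 3/3 · (4,2)Q 2/2 · (4,3)Q 1/3 · (4,4)P 0/2
Row 5: (5,0)Q 1/1 · (5,4)Q 0/1
Sum over 20 agents: 2/2 + 3/3 + 2/2 + 3/3 + 3/3 + 2/4 + 0/2 + 0/1 + 2/2 + 0/1 + 3/3 + 2/2 + 0/1 + 3/3 + 3/3 + 2/2 + 1/3 + 0/2 + 1/1 + 0/1 = 77/6; mean = 77/6 ÷ 20 = 77/120 = 0.641666… → 0.642.

0.642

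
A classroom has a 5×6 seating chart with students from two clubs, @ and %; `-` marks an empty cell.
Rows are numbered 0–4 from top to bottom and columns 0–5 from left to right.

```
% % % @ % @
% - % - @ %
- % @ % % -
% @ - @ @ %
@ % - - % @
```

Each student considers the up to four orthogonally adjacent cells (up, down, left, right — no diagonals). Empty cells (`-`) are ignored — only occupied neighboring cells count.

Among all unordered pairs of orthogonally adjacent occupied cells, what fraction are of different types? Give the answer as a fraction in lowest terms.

7/9

Scan each occupied cell's neighbors to the right and below so each pair is counted once.
From row 0: 5 unlike of 9 pairs (running 5/9).
From row 1: 3 unlike of 3 pairs (running 8/12).
From row 2: 5 unlike of 6 pairs (running 13/18).
From row 3: 6 unlike of 7 pairs (running 19/25).
From row 4: 2 unlike of 2 pairs (running 21/27).
Total adjacent occupied pairs: 27; unlike-type pairs: 21.
21/27 reduces to 7/9.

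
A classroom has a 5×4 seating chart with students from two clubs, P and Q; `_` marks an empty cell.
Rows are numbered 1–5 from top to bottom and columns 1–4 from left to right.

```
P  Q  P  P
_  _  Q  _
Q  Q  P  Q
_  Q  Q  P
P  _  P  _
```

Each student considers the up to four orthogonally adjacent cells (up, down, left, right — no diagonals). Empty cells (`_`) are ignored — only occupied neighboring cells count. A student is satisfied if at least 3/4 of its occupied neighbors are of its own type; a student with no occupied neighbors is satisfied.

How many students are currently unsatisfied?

10

(1,1)P 0/1 ✗
(1,2)Q 0/2 ✗
(1,3)P 1/3 ✗
(1,4)P 1/1 ✓
(2,3)Q 0/2 ✗
(3,1)Q 1/1 ✓
(3,2)Q 2/3 ✗
(3,3)P 0/4 ✗
(3,4)Q 0/2 ✗
(4,2)Q 2/2 ✓
(4,3)Q 1/4 ✗
(4,4)P 0/2 ✗
(5,1)P 0/0 ✓
(5,3)P 0/1 ✗
Unsatisfied: (1,1), (1,2), (1,3), (2,3), (3,2), (3,3), (3,4), (4,3), (4,4), (5,3) — 10 in total.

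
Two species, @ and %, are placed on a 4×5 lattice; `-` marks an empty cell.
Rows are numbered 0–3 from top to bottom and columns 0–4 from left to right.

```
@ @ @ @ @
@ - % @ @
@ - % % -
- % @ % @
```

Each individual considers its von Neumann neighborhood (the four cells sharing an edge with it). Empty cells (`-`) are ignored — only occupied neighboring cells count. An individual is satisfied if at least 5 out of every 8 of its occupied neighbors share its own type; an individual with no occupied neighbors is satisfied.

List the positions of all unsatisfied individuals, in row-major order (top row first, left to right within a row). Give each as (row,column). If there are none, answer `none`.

(0,0)@ 2/2 satisfied
(0,1)@ 2/2 satisfied
(0,2)@ 2/3 satisfied
(0,3)@ 3/3 satisfied
(0,4)@ 2/2 satisfied
(1,0)@ 2/2 satisfied
(1,2)% 1/3 not
(1,3)@ 2/4 not
(1,4)@ 2/2 satisfied
(2,0)@ 1/1 satisfied
(2,2)% 2/3 satisfied
(2,3)% 2/3 satisfied
(3,1)% 0/1 not
(3,2)@ 0/3 not
(3,3)% 1/3 not
(3,4)@ 0/1 not

(1,2), (1,3), (3,1), (3,2), (3,3), (3,4)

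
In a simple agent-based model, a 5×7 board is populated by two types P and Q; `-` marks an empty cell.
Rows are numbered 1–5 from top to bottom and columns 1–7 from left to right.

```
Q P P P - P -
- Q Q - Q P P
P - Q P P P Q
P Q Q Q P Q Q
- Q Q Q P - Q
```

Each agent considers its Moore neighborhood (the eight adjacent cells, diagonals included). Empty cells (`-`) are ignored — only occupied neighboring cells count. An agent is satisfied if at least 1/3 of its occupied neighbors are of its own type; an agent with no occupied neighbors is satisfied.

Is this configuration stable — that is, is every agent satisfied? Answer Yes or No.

(1,1)Q 1/2 satisfied
(1,2)P 1/4 not
(1,3)P 2/4 satisfied
(1,4)P 1/3 satisfied
(1,6)P 2/3 satisfied
(2,2)Q 3/6 satisfied
(2,3)Q 2/6 satisfied
(2,5)Q 0/6 not
(2,6)P 4/6 satisfied
(2,7)P 3/4 satisfied
(3,1)P 1/3 satisfied
(3,3)Q 5/6 satisfied
(3,4)P 2/7 not
(3,5)P 4/7 satisfied
(3,6)P 4/8 satisfied
(3,7)Q 2/5 satisfied
(4,1)P 1/3 satisfied
(4,2)Q 4/6 satisfied
(4,3)Q 6/7 satisfied
(4,4)Q 4/8 satisfied
(4,5)P 4/7 satisfied
(4,6)Q 3/7 satisfied
(4,7)Q 3/4 satisfied
(5,2)Q 3/4 satisfied
(5,3)Q 5/5 satisfied
(5,4)Q 3/5 satisfied
(5,5)P 1/4 not
(5,7)Q 2/2 satisfied
For instance (1,2) has only 1/4 same-type neighbors, below 1/3.

No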